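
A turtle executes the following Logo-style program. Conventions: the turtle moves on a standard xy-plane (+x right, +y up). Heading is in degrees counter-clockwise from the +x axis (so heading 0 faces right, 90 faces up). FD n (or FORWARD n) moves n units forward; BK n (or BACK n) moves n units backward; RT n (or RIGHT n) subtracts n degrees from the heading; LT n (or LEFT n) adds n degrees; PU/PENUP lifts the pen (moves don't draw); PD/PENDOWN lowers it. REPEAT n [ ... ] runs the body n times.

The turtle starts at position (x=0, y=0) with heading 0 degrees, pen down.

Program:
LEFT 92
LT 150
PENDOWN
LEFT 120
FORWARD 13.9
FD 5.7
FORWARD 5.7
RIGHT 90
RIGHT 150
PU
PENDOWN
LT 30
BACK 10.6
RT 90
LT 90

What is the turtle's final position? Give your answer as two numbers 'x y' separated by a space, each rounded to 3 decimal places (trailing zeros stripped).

Answer: 34.644 -4.093

Derivation:
Executing turtle program step by step:
Start: pos=(0,0), heading=0, pen down
LT 92: heading 0 -> 92
LT 150: heading 92 -> 242
PD: pen down
LT 120: heading 242 -> 2
FD 13.9: (0,0) -> (13.892,0.485) [heading=2, draw]
FD 5.7: (13.892,0.485) -> (19.588,0.684) [heading=2, draw]
FD 5.7: (19.588,0.684) -> (25.285,0.883) [heading=2, draw]
RT 90: heading 2 -> 272
RT 150: heading 272 -> 122
PU: pen up
PD: pen down
LT 30: heading 122 -> 152
BK 10.6: (25.285,0.883) -> (34.644,-4.093) [heading=152, draw]
RT 90: heading 152 -> 62
LT 90: heading 62 -> 152
Final: pos=(34.644,-4.093), heading=152, 4 segment(s) drawn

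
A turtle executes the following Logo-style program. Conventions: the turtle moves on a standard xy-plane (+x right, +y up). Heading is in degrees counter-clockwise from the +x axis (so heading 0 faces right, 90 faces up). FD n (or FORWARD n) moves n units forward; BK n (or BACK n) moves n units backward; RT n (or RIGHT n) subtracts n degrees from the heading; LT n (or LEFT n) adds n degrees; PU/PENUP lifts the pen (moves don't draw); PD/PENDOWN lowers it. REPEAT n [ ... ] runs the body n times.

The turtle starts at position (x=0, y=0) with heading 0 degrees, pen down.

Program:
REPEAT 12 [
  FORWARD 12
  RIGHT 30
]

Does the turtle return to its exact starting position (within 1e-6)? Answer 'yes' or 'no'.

Executing turtle program step by step:
Start: pos=(0,0), heading=0, pen down
REPEAT 12 [
  -- iteration 1/12 --
  FD 12: (0,0) -> (12,0) [heading=0, draw]
  RT 30: heading 0 -> 330
  -- iteration 2/12 --
  FD 12: (12,0) -> (22.392,-6) [heading=330, draw]
  RT 30: heading 330 -> 300
  -- iteration 3/12 --
  FD 12: (22.392,-6) -> (28.392,-16.392) [heading=300, draw]
  RT 30: heading 300 -> 270
  -- iteration 4/12 --
  FD 12: (28.392,-16.392) -> (28.392,-28.392) [heading=270, draw]
  RT 30: heading 270 -> 240
  -- iteration 5/12 --
  FD 12: (28.392,-28.392) -> (22.392,-38.785) [heading=240, draw]
  RT 30: heading 240 -> 210
  -- iteration 6/12 --
  FD 12: (22.392,-38.785) -> (12,-44.785) [heading=210, draw]
  RT 30: heading 210 -> 180
  -- iteration 7/12 --
  FD 12: (12,-44.785) -> (0,-44.785) [heading=180, draw]
  RT 30: heading 180 -> 150
  -- iteration 8/12 --
  FD 12: (0,-44.785) -> (-10.392,-38.785) [heading=150, draw]
  RT 30: heading 150 -> 120
  -- iteration 9/12 --
  FD 12: (-10.392,-38.785) -> (-16.392,-28.392) [heading=120, draw]
  RT 30: heading 120 -> 90
  -- iteration 10/12 --
  FD 12: (-16.392,-28.392) -> (-16.392,-16.392) [heading=90, draw]
  RT 30: heading 90 -> 60
  -- iteration 11/12 --
  FD 12: (-16.392,-16.392) -> (-10.392,-6) [heading=60, draw]
  RT 30: heading 60 -> 30
  -- iteration 12/12 --
  FD 12: (-10.392,-6) -> (0,0) [heading=30, draw]
  RT 30: heading 30 -> 0
]
Final: pos=(0,0), heading=0, 12 segment(s) drawn

Start position: (0, 0)
Final position: (0, 0)
Distance = 0; < 1e-6 -> CLOSED

Answer: yes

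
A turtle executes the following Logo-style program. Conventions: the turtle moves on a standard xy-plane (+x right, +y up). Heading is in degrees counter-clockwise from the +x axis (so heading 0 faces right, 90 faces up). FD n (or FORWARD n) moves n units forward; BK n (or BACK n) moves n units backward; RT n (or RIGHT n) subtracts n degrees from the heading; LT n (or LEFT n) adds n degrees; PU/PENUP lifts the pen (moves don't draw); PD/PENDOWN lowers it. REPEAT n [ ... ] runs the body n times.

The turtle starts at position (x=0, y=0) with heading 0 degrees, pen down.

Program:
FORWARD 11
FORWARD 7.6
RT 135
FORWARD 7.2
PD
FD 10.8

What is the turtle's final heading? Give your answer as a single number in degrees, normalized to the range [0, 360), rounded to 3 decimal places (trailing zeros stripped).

Answer: 225

Derivation:
Executing turtle program step by step:
Start: pos=(0,0), heading=0, pen down
FD 11: (0,0) -> (11,0) [heading=0, draw]
FD 7.6: (11,0) -> (18.6,0) [heading=0, draw]
RT 135: heading 0 -> 225
FD 7.2: (18.6,0) -> (13.509,-5.091) [heading=225, draw]
PD: pen down
FD 10.8: (13.509,-5.091) -> (5.872,-12.728) [heading=225, draw]
Final: pos=(5.872,-12.728), heading=225, 4 segment(s) drawn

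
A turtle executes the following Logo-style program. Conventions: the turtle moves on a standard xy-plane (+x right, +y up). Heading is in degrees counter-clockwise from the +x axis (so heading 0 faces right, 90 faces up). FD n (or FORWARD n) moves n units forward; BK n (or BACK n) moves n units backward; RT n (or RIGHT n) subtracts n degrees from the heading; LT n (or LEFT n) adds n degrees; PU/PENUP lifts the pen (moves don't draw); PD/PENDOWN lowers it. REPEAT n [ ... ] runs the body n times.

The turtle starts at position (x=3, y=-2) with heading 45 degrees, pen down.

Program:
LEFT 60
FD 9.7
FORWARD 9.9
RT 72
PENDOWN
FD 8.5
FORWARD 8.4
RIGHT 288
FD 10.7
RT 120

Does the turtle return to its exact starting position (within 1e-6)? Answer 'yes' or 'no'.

Answer: no

Derivation:
Executing turtle program step by step:
Start: pos=(3,-2), heading=45, pen down
LT 60: heading 45 -> 105
FD 9.7: (3,-2) -> (0.489,7.369) [heading=105, draw]
FD 9.9: (0.489,7.369) -> (-2.073,16.932) [heading=105, draw]
RT 72: heading 105 -> 33
PD: pen down
FD 8.5: (-2.073,16.932) -> (5.056,21.562) [heading=33, draw]
FD 8.4: (5.056,21.562) -> (12.101,26.137) [heading=33, draw]
RT 288: heading 33 -> 105
FD 10.7: (12.101,26.137) -> (9.331,36.472) [heading=105, draw]
RT 120: heading 105 -> 345
Final: pos=(9.331,36.472), heading=345, 5 segment(s) drawn

Start position: (3, -2)
Final position: (9.331, 36.472)
Distance = 38.989; >= 1e-6 -> NOT closed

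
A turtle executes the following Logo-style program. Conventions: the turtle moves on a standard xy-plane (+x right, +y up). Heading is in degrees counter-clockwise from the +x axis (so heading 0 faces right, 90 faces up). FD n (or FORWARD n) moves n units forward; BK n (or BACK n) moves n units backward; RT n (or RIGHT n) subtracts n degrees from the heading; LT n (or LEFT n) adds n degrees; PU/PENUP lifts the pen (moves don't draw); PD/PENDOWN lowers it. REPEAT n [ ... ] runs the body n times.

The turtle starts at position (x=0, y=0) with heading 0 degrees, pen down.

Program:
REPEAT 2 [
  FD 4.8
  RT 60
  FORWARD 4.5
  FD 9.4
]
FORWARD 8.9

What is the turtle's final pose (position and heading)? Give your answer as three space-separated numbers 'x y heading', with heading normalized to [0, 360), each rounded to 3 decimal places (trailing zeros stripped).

Answer: 2.75 -35.94 240

Derivation:
Executing turtle program step by step:
Start: pos=(0,0), heading=0, pen down
REPEAT 2 [
  -- iteration 1/2 --
  FD 4.8: (0,0) -> (4.8,0) [heading=0, draw]
  RT 60: heading 0 -> 300
  FD 4.5: (4.8,0) -> (7.05,-3.897) [heading=300, draw]
  FD 9.4: (7.05,-3.897) -> (11.75,-12.038) [heading=300, draw]
  -- iteration 2/2 --
  FD 4.8: (11.75,-12.038) -> (14.15,-16.195) [heading=300, draw]
  RT 60: heading 300 -> 240
  FD 4.5: (14.15,-16.195) -> (11.9,-20.092) [heading=240, draw]
  FD 9.4: (11.9,-20.092) -> (7.2,-28.232) [heading=240, draw]
]
FD 8.9: (7.2,-28.232) -> (2.75,-35.94) [heading=240, draw]
Final: pos=(2.75,-35.94), heading=240, 7 segment(s) drawn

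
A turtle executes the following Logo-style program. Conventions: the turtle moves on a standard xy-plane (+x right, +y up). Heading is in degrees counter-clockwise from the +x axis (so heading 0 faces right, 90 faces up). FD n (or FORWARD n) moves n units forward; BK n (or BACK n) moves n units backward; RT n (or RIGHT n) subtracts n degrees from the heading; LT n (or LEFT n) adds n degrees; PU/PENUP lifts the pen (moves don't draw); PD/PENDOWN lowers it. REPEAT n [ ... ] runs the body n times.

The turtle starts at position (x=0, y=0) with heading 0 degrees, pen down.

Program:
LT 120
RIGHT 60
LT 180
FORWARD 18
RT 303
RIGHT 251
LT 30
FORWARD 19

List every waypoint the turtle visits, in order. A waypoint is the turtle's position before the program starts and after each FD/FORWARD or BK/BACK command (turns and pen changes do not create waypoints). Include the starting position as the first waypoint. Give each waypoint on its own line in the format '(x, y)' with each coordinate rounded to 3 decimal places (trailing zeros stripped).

Executing turtle program step by step:
Start: pos=(0,0), heading=0, pen down
LT 120: heading 0 -> 120
RT 60: heading 120 -> 60
LT 180: heading 60 -> 240
FD 18: (0,0) -> (-9,-15.588) [heading=240, draw]
RT 303: heading 240 -> 297
RT 251: heading 297 -> 46
LT 30: heading 46 -> 76
FD 19: (-9,-15.588) -> (-4.403,2.847) [heading=76, draw]
Final: pos=(-4.403,2.847), heading=76, 2 segment(s) drawn
Waypoints (3 total):
(0, 0)
(-9, -15.588)
(-4.403, 2.847)

Answer: (0, 0)
(-9, -15.588)
(-4.403, 2.847)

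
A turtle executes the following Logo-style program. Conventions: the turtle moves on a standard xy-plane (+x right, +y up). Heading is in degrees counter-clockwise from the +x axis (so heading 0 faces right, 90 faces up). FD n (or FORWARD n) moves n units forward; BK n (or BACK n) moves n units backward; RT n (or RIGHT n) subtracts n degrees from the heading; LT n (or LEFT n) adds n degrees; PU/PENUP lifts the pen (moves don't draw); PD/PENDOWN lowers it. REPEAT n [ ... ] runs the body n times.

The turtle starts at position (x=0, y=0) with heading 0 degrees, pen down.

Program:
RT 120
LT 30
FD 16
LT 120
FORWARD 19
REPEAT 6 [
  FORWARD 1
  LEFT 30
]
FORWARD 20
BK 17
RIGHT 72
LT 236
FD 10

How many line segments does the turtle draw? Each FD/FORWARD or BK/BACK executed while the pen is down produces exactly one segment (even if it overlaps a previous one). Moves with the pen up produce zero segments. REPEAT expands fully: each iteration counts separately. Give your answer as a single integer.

Answer: 11

Derivation:
Executing turtle program step by step:
Start: pos=(0,0), heading=0, pen down
RT 120: heading 0 -> 240
LT 30: heading 240 -> 270
FD 16: (0,0) -> (0,-16) [heading=270, draw]
LT 120: heading 270 -> 30
FD 19: (0,-16) -> (16.454,-6.5) [heading=30, draw]
REPEAT 6 [
  -- iteration 1/6 --
  FD 1: (16.454,-6.5) -> (17.321,-6) [heading=30, draw]
  LT 30: heading 30 -> 60
  -- iteration 2/6 --
  FD 1: (17.321,-6) -> (17.821,-5.134) [heading=60, draw]
  LT 30: heading 60 -> 90
  -- iteration 3/6 --
  FD 1: (17.821,-5.134) -> (17.821,-4.134) [heading=90, draw]
  LT 30: heading 90 -> 120
  -- iteration 4/6 --
  FD 1: (17.821,-4.134) -> (17.321,-3.268) [heading=120, draw]
  LT 30: heading 120 -> 150
  -- iteration 5/6 --
  FD 1: (17.321,-3.268) -> (16.454,-2.768) [heading=150, draw]
  LT 30: heading 150 -> 180
  -- iteration 6/6 --
  FD 1: (16.454,-2.768) -> (15.454,-2.768) [heading=180, draw]
  LT 30: heading 180 -> 210
]
FD 20: (15.454,-2.768) -> (-1.866,-12.768) [heading=210, draw]
BK 17: (-1.866,-12.768) -> (12.856,-4.268) [heading=210, draw]
RT 72: heading 210 -> 138
LT 236: heading 138 -> 14
FD 10: (12.856,-4.268) -> (22.559,-1.849) [heading=14, draw]
Final: pos=(22.559,-1.849), heading=14, 11 segment(s) drawn
Segments drawn: 11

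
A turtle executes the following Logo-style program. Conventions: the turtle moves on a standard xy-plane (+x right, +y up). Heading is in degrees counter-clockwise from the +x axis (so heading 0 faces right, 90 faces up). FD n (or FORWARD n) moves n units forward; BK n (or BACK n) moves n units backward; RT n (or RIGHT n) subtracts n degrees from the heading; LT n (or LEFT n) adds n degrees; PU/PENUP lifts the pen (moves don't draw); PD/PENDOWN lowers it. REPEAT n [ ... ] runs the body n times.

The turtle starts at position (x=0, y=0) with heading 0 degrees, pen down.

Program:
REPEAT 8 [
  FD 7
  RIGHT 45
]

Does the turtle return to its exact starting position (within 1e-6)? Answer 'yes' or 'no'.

Answer: yes

Derivation:
Executing turtle program step by step:
Start: pos=(0,0), heading=0, pen down
REPEAT 8 [
  -- iteration 1/8 --
  FD 7: (0,0) -> (7,0) [heading=0, draw]
  RT 45: heading 0 -> 315
  -- iteration 2/8 --
  FD 7: (7,0) -> (11.95,-4.95) [heading=315, draw]
  RT 45: heading 315 -> 270
  -- iteration 3/8 --
  FD 7: (11.95,-4.95) -> (11.95,-11.95) [heading=270, draw]
  RT 45: heading 270 -> 225
  -- iteration 4/8 --
  FD 7: (11.95,-11.95) -> (7,-16.899) [heading=225, draw]
  RT 45: heading 225 -> 180
  -- iteration 5/8 --
  FD 7: (7,-16.899) -> (0,-16.899) [heading=180, draw]
  RT 45: heading 180 -> 135
  -- iteration 6/8 --
  FD 7: (0,-16.899) -> (-4.95,-11.95) [heading=135, draw]
  RT 45: heading 135 -> 90
  -- iteration 7/8 --
  FD 7: (-4.95,-11.95) -> (-4.95,-4.95) [heading=90, draw]
  RT 45: heading 90 -> 45
  -- iteration 8/8 --
  FD 7: (-4.95,-4.95) -> (0,0) [heading=45, draw]
  RT 45: heading 45 -> 0
]
Final: pos=(0,0), heading=0, 8 segment(s) drawn

Start position: (0, 0)
Final position: (0, 0)
Distance = 0; < 1e-6 -> CLOSED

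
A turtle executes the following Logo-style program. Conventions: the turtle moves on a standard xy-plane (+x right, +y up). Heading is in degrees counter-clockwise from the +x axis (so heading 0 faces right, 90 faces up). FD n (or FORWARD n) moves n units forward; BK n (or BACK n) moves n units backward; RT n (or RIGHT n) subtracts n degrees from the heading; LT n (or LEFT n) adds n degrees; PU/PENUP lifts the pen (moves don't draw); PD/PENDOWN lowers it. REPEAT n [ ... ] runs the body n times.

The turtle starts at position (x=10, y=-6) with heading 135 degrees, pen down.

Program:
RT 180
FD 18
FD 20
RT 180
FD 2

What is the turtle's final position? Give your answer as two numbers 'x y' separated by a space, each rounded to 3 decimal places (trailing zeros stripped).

Answer: 35.456 -31.456

Derivation:
Executing turtle program step by step:
Start: pos=(10,-6), heading=135, pen down
RT 180: heading 135 -> 315
FD 18: (10,-6) -> (22.728,-18.728) [heading=315, draw]
FD 20: (22.728,-18.728) -> (36.87,-32.87) [heading=315, draw]
RT 180: heading 315 -> 135
FD 2: (36.87,-32.87) -> (35.456,-31.456) [heading=135, draw]
Final: pos=(35.456,-31.456), heading=135, 3 segment(s) drawn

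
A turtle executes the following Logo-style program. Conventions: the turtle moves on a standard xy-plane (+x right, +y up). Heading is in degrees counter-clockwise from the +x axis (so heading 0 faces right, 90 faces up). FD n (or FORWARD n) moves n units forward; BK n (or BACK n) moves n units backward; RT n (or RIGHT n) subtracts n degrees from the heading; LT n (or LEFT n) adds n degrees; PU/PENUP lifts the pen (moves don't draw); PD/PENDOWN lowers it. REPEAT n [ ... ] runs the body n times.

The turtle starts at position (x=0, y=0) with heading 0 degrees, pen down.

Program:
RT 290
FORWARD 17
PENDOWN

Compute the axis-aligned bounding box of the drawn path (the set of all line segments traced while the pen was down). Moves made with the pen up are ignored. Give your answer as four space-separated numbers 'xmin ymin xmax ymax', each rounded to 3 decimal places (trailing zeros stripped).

Answer: 0 0 5.814 15.975

Derivation:
Executing turtle program step by step:
Start: pos=(0,0), heading=0, pen down
RT 290: heading 0 -> 70
FD 17: (0,0) -> (5.814,15.975) [heading=70, draw]
PD: pen down
Final: pos=(5.814,15.975), heading=70, 1 segment(s) drawn

Segment endpoints: x in {0, 5.814}, y in {0, 15.975}
xmin=0, ymin=0, xmax=5.814, ymax=15.975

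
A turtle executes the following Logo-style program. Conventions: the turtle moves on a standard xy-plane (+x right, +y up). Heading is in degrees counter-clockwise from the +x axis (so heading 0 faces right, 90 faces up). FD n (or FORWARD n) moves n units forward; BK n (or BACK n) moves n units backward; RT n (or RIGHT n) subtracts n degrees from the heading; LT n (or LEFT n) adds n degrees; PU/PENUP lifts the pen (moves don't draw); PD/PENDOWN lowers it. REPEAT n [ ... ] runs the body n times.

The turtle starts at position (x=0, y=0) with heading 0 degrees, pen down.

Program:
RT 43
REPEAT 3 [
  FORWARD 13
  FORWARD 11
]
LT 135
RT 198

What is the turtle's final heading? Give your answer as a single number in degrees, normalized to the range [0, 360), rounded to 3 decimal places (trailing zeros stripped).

Answer: 254

Derivation:
Executing turtle program step by step:
Start: pos=(0,0), heading=0, pen down
RT 43: heading 0 -> 317
REPEAT 3 [
  -- iteration 1/3 --
  FD 13: (0,0) -> (9.508,-8.866) [heading=317, draw]
  FD 11: (9.508,-8.866) -> (17.552,-16.368) [heading=317, draw]
  -- iteration 2/3 --
  FD 13: (17.552,-16.368) -> (27.06,-25.234) [heading=317, draw]
  FD 11: (27.06,-25.234) -> (35.105,-32.736) [heading=317, draw]
  -- iteration 3/3 --
  FD 13: (35.105,-32.736) -> (44.613,-41.602) [heading=317, draw]
  FD 11: (44.613,-41.602) -> (52.657,-49.104) [heading=317, draw]
]
LT 135: heading 317 -> 92
RT 198: heading 92 -> 254
Final: pos=(52.657,-49.104), heading=254, 6 segment(s) drawn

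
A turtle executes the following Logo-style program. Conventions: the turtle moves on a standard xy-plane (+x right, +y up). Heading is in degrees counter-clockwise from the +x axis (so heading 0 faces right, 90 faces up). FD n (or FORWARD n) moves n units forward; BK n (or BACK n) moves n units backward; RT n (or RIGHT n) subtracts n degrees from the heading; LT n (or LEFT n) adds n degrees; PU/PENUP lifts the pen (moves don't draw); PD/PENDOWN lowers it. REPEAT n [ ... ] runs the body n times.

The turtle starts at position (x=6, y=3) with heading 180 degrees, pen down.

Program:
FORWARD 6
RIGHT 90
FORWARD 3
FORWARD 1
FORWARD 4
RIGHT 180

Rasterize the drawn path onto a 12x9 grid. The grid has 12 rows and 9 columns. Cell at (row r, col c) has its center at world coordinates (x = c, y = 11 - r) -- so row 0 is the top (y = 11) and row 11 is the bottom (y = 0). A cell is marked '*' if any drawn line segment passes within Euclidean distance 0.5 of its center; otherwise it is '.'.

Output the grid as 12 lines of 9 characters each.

Segment 0: (6,3) -> (0,3)
Segment 1: (0,3) -> (0,6)
Segment 2: (0,6) -> (0,7)
Segment 3: (0,7) -> (0,11)

Answer: *........
*........
*........
*........
*........
*........
*........
*........
*******..
.........
.........
.........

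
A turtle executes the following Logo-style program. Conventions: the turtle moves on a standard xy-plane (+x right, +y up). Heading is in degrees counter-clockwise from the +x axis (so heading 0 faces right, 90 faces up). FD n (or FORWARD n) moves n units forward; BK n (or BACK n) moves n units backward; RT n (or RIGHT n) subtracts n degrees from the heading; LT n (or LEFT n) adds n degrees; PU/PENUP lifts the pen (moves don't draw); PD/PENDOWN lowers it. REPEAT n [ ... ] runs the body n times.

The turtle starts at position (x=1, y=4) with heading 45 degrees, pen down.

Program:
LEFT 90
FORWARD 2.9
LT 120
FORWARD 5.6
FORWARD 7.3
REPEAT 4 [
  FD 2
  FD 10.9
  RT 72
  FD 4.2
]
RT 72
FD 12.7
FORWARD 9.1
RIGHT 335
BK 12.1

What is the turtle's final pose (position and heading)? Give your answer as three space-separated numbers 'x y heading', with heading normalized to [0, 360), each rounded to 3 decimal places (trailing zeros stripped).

Executing turtle program step by step:
Start: pos=(1,4), heading=45, pen down
LT 90: heading 45 -> 135
FD 2.9: (1,4) -> (-1.051,6.051) [heading=135, draw]
LT 120: heading 135 -> 255
FD 5.6: (-1.051,6.051) -> (-2.5,0.641) [heading=255, draw]
FD 7.3: (-2.5,0.641) -> (-4.389,-6.41) [heading=255, draw]
REPEAT 4 [
  -- iteration 1/4 --
  FD 2: (-4.389,-6.41) -> (-4.907,-8.342) [heading=255, draw]
  FD 10.9: (-4.907,-8.342) -> (-7.728,-18.87) [heading=255, draw]
  RT 72: heading 255 -> 183
  FD 4.2: (-7.728,-18.87) -> (-11.922,-19.09) [heading=183, draw]
  -- iteration 2/4 --
  FD 2: (-11.922,-19.09) -> (-13.92,-19.195) [heading=183, draw]
  FD 10.9: (-13.92,-19.195) -> (-24.805,-19.765) [heading=183, draw]
  RT 72: heading 183 -> 111
  FD 4.2: (-24.805,-19.765) -> (-26.31,-15.844) [heading=111, draw]
  -- iteration 3/4 --
  FD 2: (-26.31,-15.844) -> (-27.027,-13.977) [heading=111, draw]
  FD 10.9: (-27.027,-13.977) -> (-30.933,-3.801) [heading=111, draw]
  RT 72: heading 111 -> 39
  FD 4.2: (-30.933,-3.801) -> (-27.669,-1.158) [heading=39, draw]
  -- iteration 4/4 --
  FD 2: (-27.669,-1.158) -> (-26.114,0.101) [heading=39, draw]
  FD 10.9: (-26.114,0.101) -> (-17.644,6.96) [heading=39, draw]
  RT 72: heading 39 -> 327
  FD 4.2: (-17.644,6.96) -> (-14.121,4.673) [heading=327, draw]
]
RT 72: heading 327 -> 255
FD 12.7: (-14.121,4.673) -> (-17.408,-7.594) [heading=255, draw]
FD 9.1: (-17.408,-7.594) -> (-19.763,-16.384) [heading=255, draw]
RT 335: heading 255 -> 280
BK 12.1: (-19.763,-16.384) -> (-21.865,-4.468) [heading=280, draw]
Final: pos=(-21.865,-4.468), heading=280, 18 segment(s) drawn

Answer: -21.865 -4.468 280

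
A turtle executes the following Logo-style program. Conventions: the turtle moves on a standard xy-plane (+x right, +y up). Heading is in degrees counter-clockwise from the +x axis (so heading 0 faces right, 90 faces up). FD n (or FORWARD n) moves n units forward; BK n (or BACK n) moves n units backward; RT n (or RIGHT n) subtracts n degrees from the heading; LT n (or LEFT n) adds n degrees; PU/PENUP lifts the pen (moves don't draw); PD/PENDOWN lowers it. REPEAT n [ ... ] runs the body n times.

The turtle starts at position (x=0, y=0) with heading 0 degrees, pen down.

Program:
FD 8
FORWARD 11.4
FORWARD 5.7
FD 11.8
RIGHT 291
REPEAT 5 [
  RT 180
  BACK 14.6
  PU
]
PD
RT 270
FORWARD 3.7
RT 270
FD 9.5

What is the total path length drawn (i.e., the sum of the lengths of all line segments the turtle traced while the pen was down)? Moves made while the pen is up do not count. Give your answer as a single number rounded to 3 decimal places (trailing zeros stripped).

Answer: 64.7

Derivation:
Executing turtle program step by step:
Start: pos=(0,0), heading=0, pen down
FD 8: (0,0) -> (8,0) [heading=0, draw]
FD 11.4: (8,0) -> (19.4,0) [heading=0, draw]
FD 5.7: (19.4,0) -> (25.1,0) [heading=0, draw]
FD 11.8: (25.1,0) -> (36.9,0) [heading=0, draw]
RT 291: heading 0 -> 69
REPEAT 5 [
  -- iteration 1/5 --
  RT 180: heading 69 -> 249
  BK 14.6: (36.9,0) -> (42.132,13.63) [heading=249, draw]
  PU: pen up
  -- iteration 2/5 --
  RT 180: heading 249 -> 69
  BK 14.6: (42.132,13.63) -> (36.9,0) [heading=69, move]
  PU: pen up
  -- iteration 3/5 --
  RT 180: heading 69 -> 249
  BK 14.6: (36.9,0) -> (42.132,13.63) [heading=249, move]
  PU: pen up
  -- iteration 4/5 --
  RT 180: heading 249 -> 69
  BK 14.6: (42.132,13.63) -> (36.9,0) [heading=69, move]
  PU: pen up
  -- iteration 5/5 --
  RT 180: heading 69 -> 249
  BK 14.6: (36.9,0) -> (42.132,13.63) [heading=249, move]
  PU: pen up
]
PD: pen down
RT 270: heading 249 -> 339
FD 3.7: (42.132,13.63) -> (45.586,12.304) [heading=339, draw]
RT 270: heading 339 -> 69
FD 9.5: (45.586,12.304) -> (48.991,21.173) [heading=69, draw]
Final: pos=(48.991,21.173), heading=69, 7 segment(s) drawn

Segment lengths:
  seg 1: (0,0) -> (8,0), length = 8
  seg 2: (8,0) -> (19.4,0), length = 11.4
  seg 3: (19.4,0) -> (25.1,0), length = 5.7
  seg 4: (25.1,0) -> (36.9,0), length = 11.8
  seg 5: (36.9,0) -> (42.132,13.63), length = 14.6
  seg 6: (42.132,13.63) -> (45.586,12.304), length = 3.7
  seg 7: (45.586,12.304) -> (48.991,21.173), length = 9.5
Total = 64.7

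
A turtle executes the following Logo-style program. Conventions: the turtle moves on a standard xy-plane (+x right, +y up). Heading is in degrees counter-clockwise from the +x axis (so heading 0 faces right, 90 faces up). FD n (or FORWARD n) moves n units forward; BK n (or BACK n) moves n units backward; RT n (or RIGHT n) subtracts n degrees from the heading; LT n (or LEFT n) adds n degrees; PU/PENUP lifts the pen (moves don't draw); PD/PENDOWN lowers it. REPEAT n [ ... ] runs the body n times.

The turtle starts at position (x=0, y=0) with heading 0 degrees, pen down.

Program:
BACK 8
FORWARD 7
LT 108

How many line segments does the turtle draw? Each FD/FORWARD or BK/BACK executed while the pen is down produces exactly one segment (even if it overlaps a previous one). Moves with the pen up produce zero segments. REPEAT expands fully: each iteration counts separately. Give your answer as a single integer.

Executing turtle program step by step:
Start: pos=(0,0), heading=0, pen down
BK 8: (0,0) -> (-8,0) [heading=0, draw]
FD 7: (-8,0) -> (-1,0) [heading=0, draw]
LT 108: heading 0 -> 108
Final: pos=(-1,0), heading=108, 2 segment(s) drawn
Segments drawn: 2

Answer: 2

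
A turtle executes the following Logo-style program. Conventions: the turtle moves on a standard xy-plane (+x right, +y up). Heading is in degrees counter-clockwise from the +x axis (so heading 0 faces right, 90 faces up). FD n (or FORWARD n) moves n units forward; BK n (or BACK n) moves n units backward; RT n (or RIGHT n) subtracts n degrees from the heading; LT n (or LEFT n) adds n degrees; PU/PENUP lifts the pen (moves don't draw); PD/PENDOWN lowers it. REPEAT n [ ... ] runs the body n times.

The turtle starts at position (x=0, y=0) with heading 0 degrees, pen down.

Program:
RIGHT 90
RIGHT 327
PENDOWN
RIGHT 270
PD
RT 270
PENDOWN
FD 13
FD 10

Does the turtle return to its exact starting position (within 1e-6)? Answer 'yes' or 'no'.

Answer: no

Derivation:
Executing turtle program step by step:
Start: pos=(0,0), heading=0, pen down
RT 90: heading 0 -> 270
RT 327: heading 270 -> 303
PD: pen down
RT 270: heading 303 -> 33
PD: pen down
RT 270: heading 33 -> 123
PD: pen down
FD 13: (0,0) -> (-7.08,10.903) [heading=123, draw]
FD 10: (-7.08,10.903) -> (-12.527,19.289) [heading=123, draw]
Final: pos=(-12.527,19.289), heading=123, 2 segment(s) drawn

Start position: (0, 0)
Final position: (-12.527, 19.289)
Distance = 23; >= 1e-6 -> NOT closed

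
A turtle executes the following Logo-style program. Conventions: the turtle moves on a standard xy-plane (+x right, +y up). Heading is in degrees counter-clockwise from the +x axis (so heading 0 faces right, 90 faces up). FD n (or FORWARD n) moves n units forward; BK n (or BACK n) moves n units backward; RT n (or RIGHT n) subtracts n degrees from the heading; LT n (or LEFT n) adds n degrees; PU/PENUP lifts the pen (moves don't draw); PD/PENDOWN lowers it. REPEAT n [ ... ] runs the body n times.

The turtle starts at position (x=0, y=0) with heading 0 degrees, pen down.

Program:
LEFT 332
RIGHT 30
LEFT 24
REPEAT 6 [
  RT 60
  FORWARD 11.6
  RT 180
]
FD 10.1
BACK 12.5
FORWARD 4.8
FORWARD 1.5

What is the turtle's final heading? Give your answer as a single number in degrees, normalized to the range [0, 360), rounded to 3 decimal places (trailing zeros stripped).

Executing turtle program step by step:
Start: pos=(0,0), heading=0, pen down
LT 332: heading 0 -> 332
RT 30: heading 332 -> 302
LT 24: heading 302 -> 326
REPEAT 6 [
  -- iteration 1/6 --
  RT 60: heading 326 -> 266
  FD 11.6: (0,0) -> (-0.809,-11.572) [heading=266, draw]
  RT 180: heading 266 -> 86
  -- iteration 2/6 --
  RT 60: heading 86 -> 26
  FD 11.6: (-0.809,-11.572) -> (9.617,-6.487) [heading=26, draw]
  RT 180: heading 26 -> 206
  -- iteration 3/6 --
  RT 60: heading 206 -> 146
  FD 11.6: (9.617,-6.487) -> (0,0) [heading=146, draw]
  RT 180: heading 146 -> 326
  -- iteration 4/6 --
  RT 60: heading 326 -> 266
  FD 11.6: (0,0) -> (-0.809,-11.572) [heading=266, draw]
  RT 180: heading 266 -> 86
  -- iteration 5/6 --
  RT 60: heading 86 -> 26
  FD 11.6: (-0.809,-11.572) -> (9.617,-6.487) [heading=26, draw]
  RT 180: heading 26 -> 206
  -- iteration 6/6 --
  RT 60: heading 206 -> 146
  FD 11.6: (9.617,-6.487) -> (0,0) [heading=146, draw]
  RT 180: heading 146 -> 326
]
FD 10.1: (0,0) -> (8.373,-5.648) [heading=326, draw]
BK 12.5: (8.373,-5.648) -> (-1.99,1.342) [heading=326, draw]
FD 4.8: (-1.99,1.342) -> (1.99,-1.342) [heading=326, draw]
FD 1.5: (1.99,-1.342) -> (3.233,-2.181) [heading=326, draw]
Final: pos=(3.233,-2.181), heading=326, 10 segment(s) drawn

Answer: 326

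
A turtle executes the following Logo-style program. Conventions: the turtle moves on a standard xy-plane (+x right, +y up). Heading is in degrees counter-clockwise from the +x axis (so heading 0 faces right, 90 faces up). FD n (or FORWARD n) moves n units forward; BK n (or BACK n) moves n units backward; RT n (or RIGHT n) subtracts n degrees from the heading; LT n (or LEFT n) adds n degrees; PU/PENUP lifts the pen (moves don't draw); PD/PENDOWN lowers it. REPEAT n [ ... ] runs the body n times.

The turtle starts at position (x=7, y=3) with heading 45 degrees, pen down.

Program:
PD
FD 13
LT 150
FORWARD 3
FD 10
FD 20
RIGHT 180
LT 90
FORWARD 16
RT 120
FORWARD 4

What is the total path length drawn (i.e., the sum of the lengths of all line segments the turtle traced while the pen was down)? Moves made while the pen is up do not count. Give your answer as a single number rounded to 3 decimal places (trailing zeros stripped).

Answer: 66

Derivation:
Executing turtle program step by step:
Start: pos=(7,3), heading=45, pen down
PD: pen down
FD 13: (7,3) -> (16.192,12.192) [heading=45, draw]
LT 150: heading 45 -> 195
FD 3: (16.192,12.192) -> (13.295,11.416) [heading=195, draw]
FD 10: (13.295,11.416) -> (3.635,8.828) [heading=195, draw]
FD 20: (3.635,8.828) -> (-15.683,3.651) [heading=195, draw]
RT 180: heading 195 -> 15
LT 90: heading 15 -> 105
FD 16: (-15.683,3.651) -> (-19.824,19.106) [heading=105, draw]
RT 120: heading 105 -> 345
FD 4: (-19.824,19.106) -> (-15.961,18.071) [heading=345, draw]
Final: pos=(-15.961,18.071), heading=345, 6 segment(s) drawn

Segment lengths:
  seg 1: (7,3) -> (16.192,12.192), length = 13
  seg 2: (16.192,12.192) -> (13.295,11.416), length = 3
  seg 3: (13.295,11.416) -> (3.635,8.828), length = 10
  seg 4: (3.635,8.828) -> (-15.683,3.651), length = 20
  seg 5: (-15.683,3.651) -> (-19.824,19.106), length = 16
  seg 6: (-19.824,19.106) -> (-15.961,18.071), length = 4
Total = 66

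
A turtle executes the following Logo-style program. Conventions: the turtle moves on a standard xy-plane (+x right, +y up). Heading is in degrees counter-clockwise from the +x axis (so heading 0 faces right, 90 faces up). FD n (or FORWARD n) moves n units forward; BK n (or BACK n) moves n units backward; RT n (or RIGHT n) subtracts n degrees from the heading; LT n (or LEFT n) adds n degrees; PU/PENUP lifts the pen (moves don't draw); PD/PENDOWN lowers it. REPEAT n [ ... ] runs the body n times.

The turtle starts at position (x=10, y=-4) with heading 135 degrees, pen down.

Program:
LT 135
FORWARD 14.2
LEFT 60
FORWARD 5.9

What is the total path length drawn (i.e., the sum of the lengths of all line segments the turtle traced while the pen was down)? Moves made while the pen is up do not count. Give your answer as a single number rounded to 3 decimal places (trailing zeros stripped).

Answer: 20.1

Derivation:
Executing turtle program step by step:
Start: pos=(10,-4), heading=135, pen down
LT 135: heading 135 -> 270
FD 14.2: (10,-4) -> (10,-18.2) [heading=270, draw]
LT 60: heading 270 -> 330
FD 5.9: (10,-18.2) -> (15.11,-21.15) [heading=330, draw]
Final: pos=(15.11,-21.15), heading=330, 2 segment(s) drawn

Segment lengths:
  seg 1: (10,-4) -> (10,-18.2), length = 14.2
  seg 2: (10,-18.2) -> (15.11,-21.15), length = 5.9
Total = 20.1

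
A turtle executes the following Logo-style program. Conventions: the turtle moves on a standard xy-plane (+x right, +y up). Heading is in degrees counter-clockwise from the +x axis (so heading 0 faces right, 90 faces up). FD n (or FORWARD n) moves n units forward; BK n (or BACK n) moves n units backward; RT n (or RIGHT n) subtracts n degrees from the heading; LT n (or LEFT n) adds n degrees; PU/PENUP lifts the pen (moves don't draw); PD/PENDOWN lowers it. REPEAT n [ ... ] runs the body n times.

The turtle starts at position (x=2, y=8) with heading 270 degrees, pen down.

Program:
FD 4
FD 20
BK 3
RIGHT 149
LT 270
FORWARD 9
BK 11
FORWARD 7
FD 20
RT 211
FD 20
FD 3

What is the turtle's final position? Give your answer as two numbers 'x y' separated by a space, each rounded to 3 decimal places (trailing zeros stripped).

Executing turtle program step by step:
Start: pos=(2,8), heading=270, pen down
FD 4: (2,8) -> (2,4) [heading=270, draw]
FD 20: (2,4) -> (2,-16) [heading=270, draw]
BK 3: (2,-16) -> (2,-13) [heading=270, draw]
RT 149: heading 270 -> 121
LT 270: heading 121 -> 31
FD 9: (2,-13) -> (9.715,-8.365) [heading=31, draw]
BK 11: (9.715,-8.365) -> (0.286,-14.03) [heading=31, draw]
FD 7: (0.286,-14.03) -> (6.286,-10.425) [heading=31, draw]
FD 20: (6.286,-10.425) -> (23.429,-0.124) [heading=31, draw]
RT 211: heading 31 -> 180
FD 20: (23.429,-0.124) -> (3.429,-0.124) [heading=180, draw]
FD 3: (3.429,-0.124) -> (0.429,-0.124) [heading=180, draw]
Final: pos=(0.429,-0.124), heading=180, 9 segment(s) drawn

Answer: 0.429 -0.124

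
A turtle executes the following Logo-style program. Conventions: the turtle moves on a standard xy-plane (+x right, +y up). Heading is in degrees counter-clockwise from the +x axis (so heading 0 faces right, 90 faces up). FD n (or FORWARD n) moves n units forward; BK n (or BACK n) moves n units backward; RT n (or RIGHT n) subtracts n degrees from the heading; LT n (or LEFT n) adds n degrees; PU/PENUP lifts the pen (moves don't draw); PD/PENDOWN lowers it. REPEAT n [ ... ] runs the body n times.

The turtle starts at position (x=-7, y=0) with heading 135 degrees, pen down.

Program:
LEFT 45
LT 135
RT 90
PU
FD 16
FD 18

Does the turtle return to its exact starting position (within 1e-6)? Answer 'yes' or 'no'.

Answer: no

Derivation:
Executing turtle program step by step:
Start: pos=(-7,0), heading=135, pen down
LT 45: heading 135 -> 180
LT 135: heading 180 -> 315
RT 90: heading 315 -> 225
PU: pen up
FD 16: (-7,0) -> (-18.314,-11.314) [heading=225, move]
FD 18: (-18.314,-11.314) -> (-31.042,-24.042) [heading=225, move]
Final: pos=(-31.042,-24.042), heading=225, 0 segment(s) drawn

Start position: (-7, 0)
Final position: (-31.042, -24.042)
Distance = 34; >= 1e-6 -> NOT closed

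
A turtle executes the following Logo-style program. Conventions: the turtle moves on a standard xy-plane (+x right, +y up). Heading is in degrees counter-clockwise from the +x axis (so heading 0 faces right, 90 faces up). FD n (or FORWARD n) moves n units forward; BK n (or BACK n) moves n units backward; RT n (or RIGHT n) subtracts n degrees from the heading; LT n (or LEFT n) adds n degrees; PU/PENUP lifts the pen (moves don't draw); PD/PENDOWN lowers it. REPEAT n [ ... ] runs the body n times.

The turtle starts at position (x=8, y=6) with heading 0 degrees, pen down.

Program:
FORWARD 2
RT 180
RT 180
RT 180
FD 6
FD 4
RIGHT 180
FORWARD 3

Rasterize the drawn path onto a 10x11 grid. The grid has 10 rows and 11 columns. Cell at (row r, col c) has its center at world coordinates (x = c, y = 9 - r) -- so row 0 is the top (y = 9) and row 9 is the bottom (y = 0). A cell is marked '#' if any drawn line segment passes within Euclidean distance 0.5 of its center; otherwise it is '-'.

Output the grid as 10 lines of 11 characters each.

Answer: -----------
-----------
-----------
###########
-----------
-----------
-----------
-----------
-----------
-----------

Derivation:
Segment 0: (8,6) -> (10,6)
Segment 1: (10,6) -> (4,6)
Segment 2: (4,6) -> (0,6)
Segment 3: (0,6) -> (3,6)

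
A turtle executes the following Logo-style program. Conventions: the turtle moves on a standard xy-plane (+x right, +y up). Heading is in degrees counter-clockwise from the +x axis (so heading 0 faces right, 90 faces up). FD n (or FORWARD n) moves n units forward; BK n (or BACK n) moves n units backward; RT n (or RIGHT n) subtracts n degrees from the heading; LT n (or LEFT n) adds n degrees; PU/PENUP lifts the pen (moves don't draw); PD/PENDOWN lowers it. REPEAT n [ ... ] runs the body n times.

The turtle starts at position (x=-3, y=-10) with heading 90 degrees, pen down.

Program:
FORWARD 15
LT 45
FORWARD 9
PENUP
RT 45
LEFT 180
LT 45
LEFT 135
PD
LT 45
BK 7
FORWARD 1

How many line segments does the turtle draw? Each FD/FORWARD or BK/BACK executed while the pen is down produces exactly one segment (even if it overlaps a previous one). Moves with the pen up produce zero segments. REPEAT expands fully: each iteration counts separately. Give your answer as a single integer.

Answer: 4

Derivation:
Executing turtle program step by step:
Start: pos=(-3,-10), heading=90, pen down
FD 15: (-3,-10) -> (-3,5) [heading=90, draw]
LT 45: heading 90 -> 135
FD 9: (-3,5) -> (-9.364,11.364) [heading=135, draw]
PU: pen up
RT 45: heading 135 -> 90
LT 180: heading 90 -> 270
LT 45: heading 270 -> 315
LT 135: heading 315 -> 90
PD: pen down
LT 45: heading 90 -> 135
BK 7: (-9.364,11.364) -> (-4.414,6.414) [heading=135, draw]
FD 1: (-4.414,6.414) -> (-5.121,7.121) [heading=135, draw]
Final: pos=(-5.121,7.121), heading=135, 4 segment(s) drawn
Segments drawn: 4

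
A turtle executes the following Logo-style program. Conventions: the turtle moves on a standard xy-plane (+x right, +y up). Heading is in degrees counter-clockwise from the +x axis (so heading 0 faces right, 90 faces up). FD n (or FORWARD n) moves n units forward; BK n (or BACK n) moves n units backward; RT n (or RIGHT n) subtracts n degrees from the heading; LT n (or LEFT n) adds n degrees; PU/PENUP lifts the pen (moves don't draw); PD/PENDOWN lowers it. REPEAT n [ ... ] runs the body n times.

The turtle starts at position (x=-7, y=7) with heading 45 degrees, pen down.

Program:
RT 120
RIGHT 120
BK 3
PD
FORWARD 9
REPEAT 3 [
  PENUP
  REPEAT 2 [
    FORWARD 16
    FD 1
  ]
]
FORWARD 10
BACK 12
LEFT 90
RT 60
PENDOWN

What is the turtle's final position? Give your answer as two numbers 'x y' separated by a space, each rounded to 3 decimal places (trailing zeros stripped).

Executing turtle program step by step:
Start: pos=(-7,7), heading=45, pen down
RT 120: heading 45 -> 285
RT 120: heading 285 -> 165
BK 3: (-7,7) -> (-4.102,6.224) [heading=165, draw]
PD: pen down
FD 9: (-4.102,6.224) -> (-12.796,8.553) [heading=165, draw]
REPEAT 3 [
  -- iteration 1/3 --
  PU: pen up
  REPEAT 2 [
    -- iteration 1/2 --
    FD 16: (-12.796,8.553) -> (-28.25,12.694) [heading=165, move]
    FD 1: (-28.25,12.694) -> (-29.216,12.953) [heading=165, move]
    -- iteration 2/2 --
    FD 16: (-29.216,12.953) -> (-44.671,17.094) [heading=165, move]
    FD 1: (-44.671,17.094) -> (-45.637,17.353) [heading=165, move]
  ]
  -- iteration 2/3 --
  PU: pen up
  REPEAT 2 [
    -- iteration 1/2 --
    FD 16: (-45.637,17.353) -> (-61.092,21.494) [heading=165, move]
    FD 1: (-61.092,21.494) -> (-62.058,21.753) [heading=165, move]
    -- iteration 2/2 --
    FD 16: (-62.058,21.753) -> (-77.513,25.894) [heading=165, move]
    FD 1: (-77.513,25.894) -> (-78.479,26.153) [heading=165, move]
  ]
  -- iteration 3/3 --
  PU: pen up
  REPEAT 2 [
    -- iteration 1/2 --
    FD 16: (-78.479,26.153) -> (-93.933,30.294) [heading=165, move]
    FD 1: (-93.933,30.294) -> (-94.899,30.553) [heading=165, move]
    -- iteration 2/2 --
    FD 16: (-94.899,30.553) -> (-110.354,34.694) [heading=165, move]
    FD 1: (-110.354,34.694) -> (-111.32,34.952) [heading=165, move]
  ]
]
FD 10: (-111.32,34.952) -> (-120.979,37.541) [heading=165, move]
BK 12: (-120.979,37.541) -> (-109.388,34.435) [heading=165, move]
LT 90: heading 165 -> 255
RT 60: heading 255 -> 195
PD: pen down
Final: pos=(-109.388,34.435), heading=195, 2 segment(s) drawn

Answer: -109.388 34.435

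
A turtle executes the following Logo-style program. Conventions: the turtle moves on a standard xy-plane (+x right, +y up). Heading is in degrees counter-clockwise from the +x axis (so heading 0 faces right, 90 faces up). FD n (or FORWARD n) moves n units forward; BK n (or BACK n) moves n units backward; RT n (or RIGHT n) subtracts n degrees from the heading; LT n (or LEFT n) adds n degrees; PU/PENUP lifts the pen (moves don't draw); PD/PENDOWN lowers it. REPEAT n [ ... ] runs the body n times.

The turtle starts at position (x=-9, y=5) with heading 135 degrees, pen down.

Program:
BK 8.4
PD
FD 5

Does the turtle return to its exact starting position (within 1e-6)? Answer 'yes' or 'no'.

Executing turtle program step by step:
Start: pos=(-9,5), heading=135, pen down
BK 8.4: (-9,5) -> (-3.06,-0.94) [heading=135, draw]
PD: pen down
FD 5: (-3.06,-0.94) -> (-6.596,2.596) [heading=135, draw]
Final: pos=(-6.596,2.596), heading=135, 2 segment(s) drawn

Start position: (-9, 5)
Final position: (-6.596, 2.596)
Distance = 3.4; >= 1e-6 -> NOT closed

Answer: no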